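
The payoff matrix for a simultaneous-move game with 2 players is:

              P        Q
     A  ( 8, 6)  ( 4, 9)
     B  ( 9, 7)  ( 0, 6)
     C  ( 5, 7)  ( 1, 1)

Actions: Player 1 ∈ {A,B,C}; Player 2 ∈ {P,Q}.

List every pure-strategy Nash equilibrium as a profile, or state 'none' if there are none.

(A,P): not NE [P1→B gives 9>8; P2→Q gives 9>6]
(A,Q): NE
(B,P): NE
(B,Q): not NE [P1→A gives 4>0; P2→P gives 7>6]
(C,P): not NE [P1→B gives 9>5]
(C,Q): not NE [P1→A gives 4>1; P2→P gives 7>1]

Nash profiles: (A,Q), (B,P)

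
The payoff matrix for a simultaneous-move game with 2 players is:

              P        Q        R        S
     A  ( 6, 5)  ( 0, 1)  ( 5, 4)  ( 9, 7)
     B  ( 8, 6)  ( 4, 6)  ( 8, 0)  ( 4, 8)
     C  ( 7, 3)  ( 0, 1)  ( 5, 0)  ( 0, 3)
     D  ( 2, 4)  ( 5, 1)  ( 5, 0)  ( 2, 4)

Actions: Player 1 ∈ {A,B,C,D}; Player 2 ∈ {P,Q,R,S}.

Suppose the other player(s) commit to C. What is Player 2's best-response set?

u_2(P vs C) = 3
u_2(Q vs C) = 1
u_2(R vs C) = 0
u_2(S vs C) = 3
max payoff 3 at {P,S}

BR_2 = {P,S}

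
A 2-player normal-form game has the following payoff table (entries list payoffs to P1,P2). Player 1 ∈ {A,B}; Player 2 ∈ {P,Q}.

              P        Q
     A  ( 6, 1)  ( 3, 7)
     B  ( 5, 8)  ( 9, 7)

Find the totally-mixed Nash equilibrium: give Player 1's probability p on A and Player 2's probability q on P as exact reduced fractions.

P1 indiff ⇒ q·6+(1-q)·3 = q·5+(1-q)·9 ⇒ q(1) = (1-q)(6) ⇒ q = 6/7
P2 indiff ⇒ p·1+(1-p)·8 = p·7+(1-p)·7 ⇒ p(-6) = (1-p)(-1) ⇒ p = 1/7

p=1/7, q=6/7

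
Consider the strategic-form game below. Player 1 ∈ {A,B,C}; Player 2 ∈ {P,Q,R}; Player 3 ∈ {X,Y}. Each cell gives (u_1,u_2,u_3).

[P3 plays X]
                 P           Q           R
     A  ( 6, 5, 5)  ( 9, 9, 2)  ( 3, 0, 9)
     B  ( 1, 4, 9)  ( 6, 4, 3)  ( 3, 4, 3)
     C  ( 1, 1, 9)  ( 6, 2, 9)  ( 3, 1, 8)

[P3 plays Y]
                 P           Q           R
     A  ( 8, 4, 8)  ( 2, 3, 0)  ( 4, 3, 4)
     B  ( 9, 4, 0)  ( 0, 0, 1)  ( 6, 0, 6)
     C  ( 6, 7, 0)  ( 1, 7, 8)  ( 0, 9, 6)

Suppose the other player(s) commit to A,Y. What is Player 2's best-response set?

argmax u_2 = {P}

u_2(P vs A,Y) = 4
u_2(Q vs A,Y) = 3
u_2(R vs A,Y) = 3
max payoff 4 at {P}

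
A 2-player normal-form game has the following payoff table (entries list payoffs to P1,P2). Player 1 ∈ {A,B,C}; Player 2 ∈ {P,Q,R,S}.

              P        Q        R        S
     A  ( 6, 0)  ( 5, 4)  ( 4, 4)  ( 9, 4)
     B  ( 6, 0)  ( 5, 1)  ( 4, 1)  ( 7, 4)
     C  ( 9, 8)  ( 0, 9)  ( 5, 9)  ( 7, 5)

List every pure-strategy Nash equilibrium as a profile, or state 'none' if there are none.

NE set: (A,Q), (A,S), (C,R)

(A,P): not NE [P1→C gives 9>6; P2→S gives 4>0]
(A,Q): NE
(A,R): not NE [P1→C gives 5>4]
(A,S): NE
(B,P): not NE [P1→C gives 9>6; P2→S gives 4>0]
(B,Q): not NE [P2→S gives 4>1]
(B,R): not NE [P1→C gives 5>4; P2→S gives 4>1]
(B,S): not NE [P1→A gives 9>7]
(C,P): not NE [P2→R gives 9>8]
(C,Q): not NE [P1→B gives 5>0]
(C,R): NE
(C,S): not NE [P1→A gives 9>7; P2→R gives 9>5]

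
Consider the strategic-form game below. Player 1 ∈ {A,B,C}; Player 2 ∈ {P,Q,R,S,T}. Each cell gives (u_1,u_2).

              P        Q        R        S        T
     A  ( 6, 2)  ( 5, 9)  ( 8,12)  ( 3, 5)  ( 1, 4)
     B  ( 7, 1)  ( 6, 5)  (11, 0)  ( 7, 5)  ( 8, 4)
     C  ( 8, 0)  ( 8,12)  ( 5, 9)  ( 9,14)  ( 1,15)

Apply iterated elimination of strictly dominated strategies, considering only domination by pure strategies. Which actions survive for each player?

P1 drop A (B beats it: P:7>6 Q:6>5 R:11>8 S:7>3 T:8>1)
P2 drop P (Q beats it: B:5>1 C:12>0)
P2 drop R (Q beats it: B:5>0 C:12>9)
P1→{B,C} P2→{Q,S,T}

Remaining: P1:{B,C} P2:{Q,S,T}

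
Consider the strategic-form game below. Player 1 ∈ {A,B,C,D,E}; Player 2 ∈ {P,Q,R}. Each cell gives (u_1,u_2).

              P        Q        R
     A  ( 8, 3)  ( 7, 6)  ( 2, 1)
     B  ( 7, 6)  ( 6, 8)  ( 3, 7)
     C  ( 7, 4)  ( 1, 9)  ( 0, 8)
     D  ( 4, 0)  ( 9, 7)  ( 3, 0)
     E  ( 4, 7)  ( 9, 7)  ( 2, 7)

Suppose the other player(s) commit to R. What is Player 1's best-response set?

BR_1 = {B,D}

u_1(A vs R) = 2
u_1(B vs R) = 3
u_1(C vs R) = 0
u_1(D vs R) = 3
u_1(E vs R) = 2
max payoff 3 at {B,D}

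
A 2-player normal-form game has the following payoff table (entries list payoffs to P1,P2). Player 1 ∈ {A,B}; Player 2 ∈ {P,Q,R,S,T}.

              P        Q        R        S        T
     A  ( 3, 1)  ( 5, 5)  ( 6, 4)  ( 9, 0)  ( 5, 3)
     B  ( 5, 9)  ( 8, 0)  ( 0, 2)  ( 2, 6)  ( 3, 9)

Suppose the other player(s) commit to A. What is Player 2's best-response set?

u_2(P vs A) = 1
u_2(Q vs A) = 5
u_2(R vs A) = 4
u_2(S vs A) = 0
u_2(T vs A) = 3
max payoff 5 at {Q}

P2 best: {Q}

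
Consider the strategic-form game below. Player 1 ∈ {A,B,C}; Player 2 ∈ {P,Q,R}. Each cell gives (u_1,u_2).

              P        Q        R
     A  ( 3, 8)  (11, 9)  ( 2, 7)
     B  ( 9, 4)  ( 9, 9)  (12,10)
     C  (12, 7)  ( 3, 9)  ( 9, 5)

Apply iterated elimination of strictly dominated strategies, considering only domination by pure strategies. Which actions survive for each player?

P2 drop P (Q beats it: A:9>8 B:9>4 C:9>7)
P1 drop C (B beats it: Q:9>3 R:12>9)
P1→{A,B} P2→{Q,R}

IESDS → P1:{A,B} P2:{Q,R}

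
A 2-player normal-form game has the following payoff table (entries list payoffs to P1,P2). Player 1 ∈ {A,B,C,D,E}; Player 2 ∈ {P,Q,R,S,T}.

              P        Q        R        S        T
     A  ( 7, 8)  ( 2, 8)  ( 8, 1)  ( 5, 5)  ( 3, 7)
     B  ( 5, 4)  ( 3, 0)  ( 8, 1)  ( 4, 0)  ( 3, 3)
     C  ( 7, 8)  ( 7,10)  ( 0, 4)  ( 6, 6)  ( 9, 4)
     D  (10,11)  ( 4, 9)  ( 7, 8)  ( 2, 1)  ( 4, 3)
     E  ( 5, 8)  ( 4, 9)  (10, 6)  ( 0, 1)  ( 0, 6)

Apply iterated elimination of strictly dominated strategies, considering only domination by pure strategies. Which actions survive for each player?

IESDS → P1:{C,D} P2:{P,Q}

P2 drop R (P beats it: A:8>1 B:4>1 C:8>4 D:11>8 E:8>6)
P1 drop B (C beats it: P:7>5 Q:7>3 S:6>4 T:9>3)
P1 drop E (C beats it: P:7>5 Q:7>4 S:6>0 T:9>0)
P2 drop S (P beats it: A:8>5 C:8>6 D:11>1)
P1 drop A (D beats it: P:10>7 Q:4>2 T:4>3)
P2 drop T (P beats it: C:8>4 D:11>3)
P1→{C,D} P2→{P,Q}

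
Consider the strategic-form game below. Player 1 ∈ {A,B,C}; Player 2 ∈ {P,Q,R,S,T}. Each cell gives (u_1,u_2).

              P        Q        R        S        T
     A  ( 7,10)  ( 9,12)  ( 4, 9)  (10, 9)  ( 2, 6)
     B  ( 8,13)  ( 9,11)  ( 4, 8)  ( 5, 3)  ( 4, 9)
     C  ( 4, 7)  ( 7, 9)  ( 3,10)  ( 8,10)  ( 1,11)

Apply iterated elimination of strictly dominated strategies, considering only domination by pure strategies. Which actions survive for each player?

IESDS → P1:{A,B} P2:{P,Q}

P1 drop C (A beats it: P:7>4 Q:9>7 R:4>3 S:10>8 T:2>1)
P2 drop R (P beats it: A:10>9 B:13>8)
P2 drop S (P beats it: A:10>9 B:13>3)
P2 drop T (P beats it: A:10>6 B:13>9)
P1→{A,B} P2→{P,Q}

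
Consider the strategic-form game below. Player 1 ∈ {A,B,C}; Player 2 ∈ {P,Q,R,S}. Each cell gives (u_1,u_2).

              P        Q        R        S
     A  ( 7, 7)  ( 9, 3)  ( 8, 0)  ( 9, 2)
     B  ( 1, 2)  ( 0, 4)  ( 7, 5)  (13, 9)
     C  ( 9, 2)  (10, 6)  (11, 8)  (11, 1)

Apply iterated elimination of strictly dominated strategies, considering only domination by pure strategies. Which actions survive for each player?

Survivors P1:{B,C} P2:{R,S}

P1 drop A (C beats it: P:9>7 Q:10>9 R:11>8 S:11>9)
P2 drop P (Q beats it: B:4>2 C:6>2)
P2 drop Q (R beats it: B:5>4 C:8>6)
P1→{B,C} P2→{R,S}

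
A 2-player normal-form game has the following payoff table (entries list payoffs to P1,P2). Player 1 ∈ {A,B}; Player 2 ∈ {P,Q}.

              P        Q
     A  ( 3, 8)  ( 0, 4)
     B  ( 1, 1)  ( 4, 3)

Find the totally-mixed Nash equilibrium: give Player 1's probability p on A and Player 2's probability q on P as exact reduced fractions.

(p,q) = (1/3, 2/3)

P1 indiff ⇒ q·3+(1-q)·0 = q·1+(1-q)·4 ⇒ q(2) = (1-q)(4) ⇒ q = 2/3
P2 indiff ⇒ p·8+(1-p)·1 = p·4+(1-p)·3 ⇒ p(4) = (1-p)(2) ⇒ p = 1/3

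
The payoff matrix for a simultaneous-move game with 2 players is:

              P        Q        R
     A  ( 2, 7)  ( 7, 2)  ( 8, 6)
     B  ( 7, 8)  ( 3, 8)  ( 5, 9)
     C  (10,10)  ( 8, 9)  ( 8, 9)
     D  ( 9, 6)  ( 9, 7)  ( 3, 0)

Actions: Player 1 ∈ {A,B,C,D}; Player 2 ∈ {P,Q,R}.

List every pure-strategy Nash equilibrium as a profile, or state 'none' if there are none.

(A,P): not NE [P1→C gives 10>2]
(A,Q): not NE [P1→D gives 9>7; P2→P gives 7>2]
(A,R): not NE [P2→P gives 7>6]
(B,P): not NE [P1→C gives 10>7; P2→R gives 9>8]
(B,Q): not NE [P1→D gives 9>3; P2→R gives 9>8]
(B,R): not NE [P1→C gives 8>5]
(C,P): NE
(C,Q): not NE [P1→D gives 9>8; P2→P gives 10>9]
(C,R): not NE [P2→P gives 10>9]
(D,P): not NE [P1→C gives 10>9; P2→Q gives 7>6]
(D,Q): NE
(D,R): not NE [P1→C gives 8>3; P2→Q gives 7>0]

NE set: (C,P), (D,Q)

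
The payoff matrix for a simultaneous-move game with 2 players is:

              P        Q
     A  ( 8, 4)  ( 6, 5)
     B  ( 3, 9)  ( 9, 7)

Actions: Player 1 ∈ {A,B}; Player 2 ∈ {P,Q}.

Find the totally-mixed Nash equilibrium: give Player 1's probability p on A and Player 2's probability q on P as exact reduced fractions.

P1 mixes 2/3 on A; P2 mixes 3/8 on P

P1 indiff ⇒ q·8+(1-q)·6 = q·3+(1-q)·9 ⇒ q(5) = (1-q)(3) ⇒ q = 3/8
P2 indiff ⇒ p·4+(1-p)·9 = p·5+(1-p)·7 ⇒ p(-1) = (1-p)(-2) ⇒ p = 2/3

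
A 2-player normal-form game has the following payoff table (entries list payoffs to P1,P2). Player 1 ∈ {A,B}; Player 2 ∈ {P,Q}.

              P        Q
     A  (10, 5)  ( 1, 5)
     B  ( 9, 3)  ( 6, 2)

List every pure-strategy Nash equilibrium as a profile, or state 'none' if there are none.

(A,P): NE
(A,Q): not NE [P1→B gives 6>1]
(B,P): not NE [P1→A gives 10>9]
(B,Q): not NE [P2→P gives 3>2]

NE set: (A,P)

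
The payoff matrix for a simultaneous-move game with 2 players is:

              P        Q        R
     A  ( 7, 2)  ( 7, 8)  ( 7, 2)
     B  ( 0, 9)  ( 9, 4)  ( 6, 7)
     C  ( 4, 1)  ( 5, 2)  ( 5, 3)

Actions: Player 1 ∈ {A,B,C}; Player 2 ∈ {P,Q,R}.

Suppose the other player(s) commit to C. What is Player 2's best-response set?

BR_2 = {R}

u_2(P vs C) = 1
u_2(Q vs C) = 2
u_2(R vs C) = 3
max payoff 3 at {R}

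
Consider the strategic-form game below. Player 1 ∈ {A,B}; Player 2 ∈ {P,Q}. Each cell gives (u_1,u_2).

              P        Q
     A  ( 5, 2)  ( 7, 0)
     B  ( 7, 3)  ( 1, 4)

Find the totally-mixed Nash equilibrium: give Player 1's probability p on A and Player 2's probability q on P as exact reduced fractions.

P1 indiff ⇒ q·5+(1-q)·7 = q·7+(1-q)·1 ⇒ q(-2) = (1-q)(-6) ⇒ q = 3/4
P2 indiff ⇒ p·2+(1-p)·3 = p·0+(1-p)·4 ⇒ p(2) = (1-p)(1) ⇒ p = 1/3

p=1/3, q=3/4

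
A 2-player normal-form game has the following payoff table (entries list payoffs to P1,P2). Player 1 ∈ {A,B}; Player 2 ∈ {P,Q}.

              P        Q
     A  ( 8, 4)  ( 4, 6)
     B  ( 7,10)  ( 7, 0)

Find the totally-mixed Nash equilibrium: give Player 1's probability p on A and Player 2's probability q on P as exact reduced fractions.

P1 indiff ⇒ q·8+(1-q)·4 = q·7+(1-q)·7 ⇒ q(1) = (1-q)(3) ⇒ q = 3/4
P2 indiff ⇒ p·4+(1-p)·10 = p·6+(1-p)·0 ⇒ p(-2) = (1-p)(-10) ⇒ p = 5/6

P1 mixes 5/6 on A; P2 mixes 3/4 on P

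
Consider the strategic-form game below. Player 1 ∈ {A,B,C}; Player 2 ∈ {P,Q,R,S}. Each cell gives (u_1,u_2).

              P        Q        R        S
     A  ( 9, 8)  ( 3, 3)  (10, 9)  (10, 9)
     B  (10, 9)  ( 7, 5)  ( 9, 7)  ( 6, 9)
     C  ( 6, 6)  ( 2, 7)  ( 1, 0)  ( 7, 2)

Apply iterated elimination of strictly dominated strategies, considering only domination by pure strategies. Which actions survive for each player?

Survivors P1:{A,B} P2:{P,R,S}

P1 drop C (A beats it: P:9>6 Q:3>2 R:10>1 S:10>7)
P2 drop Q (P beats it: A:8>3 B:9>5)
P1→{A,B} P2→{P,R,S}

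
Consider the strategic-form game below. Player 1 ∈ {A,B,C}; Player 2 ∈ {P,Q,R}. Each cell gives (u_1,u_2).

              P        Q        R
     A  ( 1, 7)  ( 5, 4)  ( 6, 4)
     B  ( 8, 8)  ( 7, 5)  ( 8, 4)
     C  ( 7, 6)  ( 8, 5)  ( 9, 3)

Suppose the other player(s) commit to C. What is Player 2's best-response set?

BR_2 = {P}

u_2(P vs C) = 6
u_2(Q vs C) = 5
u_2(R vs C) = 3
max payoff 6 at {P}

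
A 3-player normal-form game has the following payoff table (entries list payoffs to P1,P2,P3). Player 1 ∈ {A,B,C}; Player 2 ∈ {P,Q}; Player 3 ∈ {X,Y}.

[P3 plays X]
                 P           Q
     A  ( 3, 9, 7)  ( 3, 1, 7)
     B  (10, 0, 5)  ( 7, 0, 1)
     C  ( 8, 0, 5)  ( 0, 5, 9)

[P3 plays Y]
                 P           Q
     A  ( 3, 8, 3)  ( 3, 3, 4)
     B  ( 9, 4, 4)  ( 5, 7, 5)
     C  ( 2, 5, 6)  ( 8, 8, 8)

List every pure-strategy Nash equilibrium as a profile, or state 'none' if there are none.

(A,P,X): not NE [P1→B gives 10>3]
(A,P,Y): not NE [P1→B gives 9>3; P3→X gives 7>3]
(A,Q,X): not NE [P1→B gives 7>3; P2→P gives 9>1]
(A,Q,Y): not NE [P1→C gives 8>3; P2→P gives 8>3; P3→X gives 7>4]
(B,P,X): NE
(B,P,Y): not NE [P2→Q gives 7>4; P3→X gives 5>4]
(B,Q,X): not NE [P3→Y gives 5>1]
(B,Q,Y): not NE [P1→C gives 8>5]
(C,P,X): not NE [P1→B gives 10>8; P2→Q gives 5>0; P3→Y gives 6>5]
(C,P,Y): not NE [P1→B gives 9>2; P2→Q gives 8>5]
(C,Q,X): not NE [P1→B gives 7>0]
(C,Q,Y): not NE [P3→X gives 9>8]

Nash profiles: (B,P,X)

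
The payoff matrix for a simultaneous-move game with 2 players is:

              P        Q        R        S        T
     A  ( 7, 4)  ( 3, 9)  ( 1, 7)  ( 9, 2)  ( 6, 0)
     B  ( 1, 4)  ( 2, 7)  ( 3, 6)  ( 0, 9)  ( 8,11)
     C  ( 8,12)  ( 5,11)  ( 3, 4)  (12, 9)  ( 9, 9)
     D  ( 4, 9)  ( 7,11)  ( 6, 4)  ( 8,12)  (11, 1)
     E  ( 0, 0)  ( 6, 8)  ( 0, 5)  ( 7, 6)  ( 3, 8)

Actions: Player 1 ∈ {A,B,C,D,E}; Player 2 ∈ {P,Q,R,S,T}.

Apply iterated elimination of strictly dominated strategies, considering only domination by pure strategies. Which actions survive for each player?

Survivors P1:{C,D} P2:{P,Q,S}

P1 drop A (C beats it: P:8>7 Q:5>3 R:3>1 S:12>9 T:9>6)
P1 drop B (D beats it: P:4>1 Q:7>2 R:6>3 S:8>0 T:11>8)
P1 drop E (D beats it: P:4>0 Q:7>6 R:6>0 S:8>7 T:11>3)
P2 drop R (P beats it: C:12>4 D:9>4)
P2 drop T (P beats it: C:12>9 D:9>1)
P1→{C,D} P2→{P,Q,S}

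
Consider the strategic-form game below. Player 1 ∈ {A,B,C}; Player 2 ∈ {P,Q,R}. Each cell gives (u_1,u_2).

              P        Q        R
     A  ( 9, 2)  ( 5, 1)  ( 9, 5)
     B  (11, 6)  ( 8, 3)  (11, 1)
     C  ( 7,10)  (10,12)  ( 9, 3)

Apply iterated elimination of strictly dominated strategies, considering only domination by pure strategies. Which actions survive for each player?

Remaining: P1:{B,C} P2:{P,Q}

P1 drop A (B beats it: P:11>9 Q:8>5 R:11>9)
P2 drop R (P beats it: B:6>1 C:10>3)
P1→{B,C} P2→{P,Q}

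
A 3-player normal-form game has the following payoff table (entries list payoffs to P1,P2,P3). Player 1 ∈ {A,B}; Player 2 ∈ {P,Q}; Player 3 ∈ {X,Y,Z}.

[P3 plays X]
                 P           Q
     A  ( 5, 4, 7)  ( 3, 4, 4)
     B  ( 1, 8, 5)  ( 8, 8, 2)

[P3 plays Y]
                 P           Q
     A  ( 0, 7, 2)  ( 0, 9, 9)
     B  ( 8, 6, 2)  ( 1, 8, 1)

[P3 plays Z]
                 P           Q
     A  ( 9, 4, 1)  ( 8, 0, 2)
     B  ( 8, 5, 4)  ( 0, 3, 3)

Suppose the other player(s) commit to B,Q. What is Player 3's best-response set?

u_3(X vs B,Q) = 2
u_3(Y vs B,Q) = 1
u_3(Z vs B,Q) = 3
max payoff 3 at {Z}

argmax u_3 = {Z}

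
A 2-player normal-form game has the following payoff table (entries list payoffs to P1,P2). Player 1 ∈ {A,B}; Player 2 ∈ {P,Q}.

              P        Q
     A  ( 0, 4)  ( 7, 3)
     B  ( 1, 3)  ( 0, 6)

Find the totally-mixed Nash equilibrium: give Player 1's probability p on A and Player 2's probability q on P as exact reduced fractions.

P1 indiff ⇒ q·0+(1-q)·7 = q·1+(1-q)·0 ⇒ q(-1) = (1-q)(-7) ⇒ q = 7/8
P2 indiff ⇒ p·4+(1-p)·3 = p·3+(1-p)·6 ⇒ p(1) = (1-p)(3) ⇒ p = 3/4

(p,q) = (3/4, 7/8)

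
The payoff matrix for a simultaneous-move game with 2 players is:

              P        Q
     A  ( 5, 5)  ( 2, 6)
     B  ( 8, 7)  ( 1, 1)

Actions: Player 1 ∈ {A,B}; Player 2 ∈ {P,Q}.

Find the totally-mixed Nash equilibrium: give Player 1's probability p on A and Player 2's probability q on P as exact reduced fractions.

P1 indiff ⇒ q·5+(1-q)·2 = q·8+(1-q)·1 ⇒ q(-3) = (1-q)(-1) ⇒ q = 1/4
P2 indiff ⇒ p·5+(1-p)·7 = p·6+(1-p)·1 ⇒ p(-1) = (1-p)(-6) ⇒ p = 6/7

P1 mixes 6/7 on A; P2 mixes 1/4 on P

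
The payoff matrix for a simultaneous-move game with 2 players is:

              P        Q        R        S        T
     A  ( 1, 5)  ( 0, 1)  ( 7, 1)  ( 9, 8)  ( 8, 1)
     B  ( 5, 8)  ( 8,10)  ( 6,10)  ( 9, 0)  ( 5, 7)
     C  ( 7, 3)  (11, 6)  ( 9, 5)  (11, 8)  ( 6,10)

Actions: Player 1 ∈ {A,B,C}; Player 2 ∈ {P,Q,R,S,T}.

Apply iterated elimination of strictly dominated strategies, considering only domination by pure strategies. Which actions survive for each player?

P1 drop B (C beats it: P:7>5 Q:11>8 R:9>6 S:11>9 T:6>5)
P2 drop P (S beats it: A:8>5 C:8>3)
P2 drop Q (S beats it: A:8>1 C:8>6)
P2 drop R (S beats it: A:8>1 C:8>5)
P1→{A,C} P2→{S,T}

IESDS → P1:{A,C} P2:{S,T}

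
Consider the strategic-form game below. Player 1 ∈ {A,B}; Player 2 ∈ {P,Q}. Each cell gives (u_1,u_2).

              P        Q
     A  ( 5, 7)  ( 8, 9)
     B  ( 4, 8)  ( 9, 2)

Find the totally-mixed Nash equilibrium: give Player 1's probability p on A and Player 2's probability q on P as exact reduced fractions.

P1 indiff ⇒ q·5+(1-q)·8 = q·4+(1-q)·9 ⇒ q(1) = (1-q)(1) ⇒ q = 1/2
P2 indiff ⇒ p·7+(1-p)·8 = p·9+(1-p)·2 ⇒ p(-2) = (1-p)(-6) ⇒ p = 3/4

P1 mixes 3/4 on A; P2 mixes 1/2 on P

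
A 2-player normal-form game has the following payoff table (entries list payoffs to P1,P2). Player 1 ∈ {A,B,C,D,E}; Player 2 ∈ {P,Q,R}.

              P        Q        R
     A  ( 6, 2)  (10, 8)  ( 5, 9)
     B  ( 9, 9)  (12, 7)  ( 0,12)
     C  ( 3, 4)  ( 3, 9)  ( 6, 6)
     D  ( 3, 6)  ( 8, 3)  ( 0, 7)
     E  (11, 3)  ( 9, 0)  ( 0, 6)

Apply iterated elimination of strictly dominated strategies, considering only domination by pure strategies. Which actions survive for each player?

P1 drop D (A beats it: P:6>3 Q:10>8 R:5>0)
P2 drop P (R beats it: A:9>2 B:12>9 C:6>4 E:6>3)
P1 drop E (A beats it: Q:10>9 R:5>0)
P1→{A,B,C} P2→{Q,R}

Survivors P1:{A,B,C} P2:{Q,R}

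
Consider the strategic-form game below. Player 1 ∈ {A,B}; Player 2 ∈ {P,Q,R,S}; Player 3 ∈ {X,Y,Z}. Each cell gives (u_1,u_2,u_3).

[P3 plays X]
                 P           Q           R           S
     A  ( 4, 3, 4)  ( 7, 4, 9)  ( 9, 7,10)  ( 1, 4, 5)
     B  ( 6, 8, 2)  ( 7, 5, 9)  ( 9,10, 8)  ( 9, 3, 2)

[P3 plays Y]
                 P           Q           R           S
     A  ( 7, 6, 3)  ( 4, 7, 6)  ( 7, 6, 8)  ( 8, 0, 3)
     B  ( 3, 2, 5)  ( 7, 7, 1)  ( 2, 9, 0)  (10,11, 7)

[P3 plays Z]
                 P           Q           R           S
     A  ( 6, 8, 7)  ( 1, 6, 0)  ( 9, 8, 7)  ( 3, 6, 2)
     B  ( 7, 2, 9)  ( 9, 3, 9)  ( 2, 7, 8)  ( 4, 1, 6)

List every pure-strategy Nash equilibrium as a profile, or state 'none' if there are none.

PSNE = {(A,R,X), (B,R,X), (B,S,Y)}

(A,P,X): not NE [P1→B gives 6>4; P2→R gives 7>3; P3→Z gives 7>4]
(A,P,Y): not NE [P2→Q gives 7>6; P3→Z gives 7>3]
(A,P,Z): not NE [P1→B gives 7>6]
(A,Q,X): not NE [P2→R gives 7>4]
(A,Q,Y): not NE [P1→B gives 7>4; P3→X gives 9>6]
(A,Q,Z): not NE [P1→B gives 9>1; P2→R gives 8>6; P3→X gives 9>0]
(A,R,X): NE
(A,R,Y): not NE [P2→Q gives 7>6; P3→X gives 10>8]
(A,R,Z): not NE [P3→X gives 10>7]
(A,S,X): not NE [P1→B gives 9>1; P2→R gives 7>4]
(A,S,Y): not NE [P1→B gives 10>8; P2→Q gives 7>0; P3→X gives 5>3]
(A,S,Z): not NE [P1→B gives 4>3; P2→R gives 8>6; P3→X gives 5>2]
(B,P,X): not NE [P2→R gives 10>8; P3→Z gives 9>2]
(B,P,Y): not NE [P1→A gives 7>3; P2→S gives 11>2; P3→Z gives 9>5]
(B,P,Z): not NE [P2→R gives 7>2]
(B,Q,X): not NE [P2→R gives 10>5]
(B,Q,Y): not NE [P2→S gives 11>7; P3→Z gives 9>1]
(B,Q,Z): not NE [P2→R gives 7>3]
(B,R,X): NE
(B,R,Y): not NE [P1→A gives 7>2; P2→S gives 11>9; P3→Z gives 8>0]
(B,R,Z): not NE [P1→A gives 9>2]
(B,S,X): not NE [P2→R gives 10>3; P3→Y gives 7>2]
(B,S,Y): NE
(B,S,Z): not NE [P2→R gives 7>1; P3→Y gives 7>6]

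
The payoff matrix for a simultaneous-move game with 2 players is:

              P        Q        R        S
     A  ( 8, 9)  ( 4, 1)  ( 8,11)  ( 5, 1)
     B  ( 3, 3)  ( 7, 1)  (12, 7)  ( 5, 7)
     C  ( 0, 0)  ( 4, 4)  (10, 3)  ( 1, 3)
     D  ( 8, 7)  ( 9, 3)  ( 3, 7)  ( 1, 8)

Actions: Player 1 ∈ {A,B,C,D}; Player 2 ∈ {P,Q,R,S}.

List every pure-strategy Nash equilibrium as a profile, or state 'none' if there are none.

(A,P): not NE [P2→R gives 11>9]
(A,Q): not NE [P1→D gives 9>4; P2→R gives 11>1]
(A,R): not NE [P1→B gives 12>8]
(A,S): not NE [P2→R gives 11>1]
(B,P): not NE [P1→D gives 8>3; P2→S gives 7>3]
(B,Q): not NE [P1→D gives 9>7; P2→S gives 7>1]
(B,R): NE
(B,S): NE
(C,P): not NE [P1→D gives 8>0; P2→Q gives 4>0]
(C,Q): not NE [P1→D gives 9>4]
(C,R): not NE [P1→B gives 12>10; P2→Q gives 4>3]
(C,S): not NE [P1→B gives 5>1; P2→Q gives 4>3]
(D,P): not NE [P2→S gives 8>7]
(D,Q): not NE [P2→S gives 8>3]
(D,R): not NE [P1→B gives 12>3; P2→S gives 8>7]
(D,S): not NE [P1→B gives 5>1]

Nash profiles: (B,R), (B,S)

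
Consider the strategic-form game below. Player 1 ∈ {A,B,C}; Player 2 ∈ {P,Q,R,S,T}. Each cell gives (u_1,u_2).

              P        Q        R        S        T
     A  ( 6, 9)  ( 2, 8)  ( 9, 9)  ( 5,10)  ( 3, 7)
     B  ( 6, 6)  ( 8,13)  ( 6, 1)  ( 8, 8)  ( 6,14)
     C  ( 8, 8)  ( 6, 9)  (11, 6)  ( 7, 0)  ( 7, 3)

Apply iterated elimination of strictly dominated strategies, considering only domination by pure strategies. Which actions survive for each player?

Remaining: P1:{B,C} P2:{Q,T}

P1 drop A (C beats it: P:8>6 Q:6>2 R:11>9 S:7>5 T:7>3)
P2 drop P (Q beats it: B:13>6 C:9>8)
P2 drop R (Q beats it: B:13>1 C:9>6)
P2 drop S (Q beats it: B:13>8 C:9>0)
P1→{B,C} P2→{Q,T}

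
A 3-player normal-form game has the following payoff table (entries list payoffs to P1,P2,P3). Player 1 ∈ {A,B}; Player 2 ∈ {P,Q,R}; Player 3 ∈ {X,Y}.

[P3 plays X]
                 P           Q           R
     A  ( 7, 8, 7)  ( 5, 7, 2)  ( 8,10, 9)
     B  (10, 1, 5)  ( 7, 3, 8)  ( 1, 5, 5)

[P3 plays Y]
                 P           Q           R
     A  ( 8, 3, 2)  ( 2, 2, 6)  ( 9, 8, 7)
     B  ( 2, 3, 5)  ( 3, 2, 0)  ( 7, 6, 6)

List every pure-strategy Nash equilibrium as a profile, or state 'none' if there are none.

(A,P,X): not NE [P1→B gives 10>7; P2→R gives 10>8]
(A,P,Y): not NE [P2→R gives 8>3; P3→X gives 7>2]
(A,Q,X): not NE [P1→B gives 7>5; P2→R gives 10>7; P3→Y gives 6>2]
(A,Q,Y): not NE [P1→B gives 3>2; P2→R gives 8>2]
(A,R,X): NE
(A,R,Y): not NE [P3→X gives 9>7]
(B,P,X): not NE [P2→R gives 5>1]
(B,P,Y): not NE [P1→A gives 8>2; P2→R gives 6>3]
(B,Q,X): not NE [P2→R gives 5>3]
(B,Q,Y): not NE [P2→R gives 6>2; P3→X gives 8>0]
(B,R,X): not NE [P1→A gives 8>1; P3→Y gives 6>5]
(B,R,Y): not NE [P1→A gives 9>7]

Nash profiles: (A,R,X)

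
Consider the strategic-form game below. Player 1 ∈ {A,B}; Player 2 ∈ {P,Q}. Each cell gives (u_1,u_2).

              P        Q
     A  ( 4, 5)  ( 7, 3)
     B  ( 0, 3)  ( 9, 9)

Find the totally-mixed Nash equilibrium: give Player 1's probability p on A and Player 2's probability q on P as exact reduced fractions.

P1 indiff ⇒ q·4+(1-q)·7 = q·0+(1-q)·9 ⇒ q(4) = (1-q)(2) ⇒ q = 1/3
P2 indiff ⇒ p·5+(1-p)·3 = p·3+(1-p)·9 ⇒ p(2) = (1-p)(6) ⇒ p = 3/4

(p,q) = (3/4, 1/3)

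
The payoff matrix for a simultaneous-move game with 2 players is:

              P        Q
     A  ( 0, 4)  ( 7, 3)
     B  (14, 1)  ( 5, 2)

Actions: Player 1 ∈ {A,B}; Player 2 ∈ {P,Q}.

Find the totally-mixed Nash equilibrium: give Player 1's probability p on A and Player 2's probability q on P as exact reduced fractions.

p=1/2, q=1/8

P1 indiff ⇒ q·0+(1-q)·7 = q·14+(1-q)·5 ⇒ q(-14) = (1-q)(-2) ⇒ q = 1/8
P2 indiff ⇒ p·4+(1-p)·1 = p·3+(1-p)·2 ⇒ p(1) = (1-p)(1) ⇒ p = 1/2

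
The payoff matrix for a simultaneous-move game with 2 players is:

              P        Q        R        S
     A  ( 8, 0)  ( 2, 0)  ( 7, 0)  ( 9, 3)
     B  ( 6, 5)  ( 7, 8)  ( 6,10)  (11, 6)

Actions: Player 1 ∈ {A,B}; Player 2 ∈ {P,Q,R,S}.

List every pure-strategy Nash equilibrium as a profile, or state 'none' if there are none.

No pure NE.

(A,P): not NE [P2→S gives 3>0]
(A,Q): not NE [P1→B gives 7>2; P2→S gives 3>0]
(A,R): not NE [P2→S gives 3>0]
(A,S): not NE [P1→B gives 11>9]
(B,P): not NE [P1→A gives 8>6; P2→R gives 10>5]
(B,Q): not NE [P2→R gives 10>8]
(B,R): not NE [P1→A gives 7>6]
(B,S): not NE [P2→R gives 10>6]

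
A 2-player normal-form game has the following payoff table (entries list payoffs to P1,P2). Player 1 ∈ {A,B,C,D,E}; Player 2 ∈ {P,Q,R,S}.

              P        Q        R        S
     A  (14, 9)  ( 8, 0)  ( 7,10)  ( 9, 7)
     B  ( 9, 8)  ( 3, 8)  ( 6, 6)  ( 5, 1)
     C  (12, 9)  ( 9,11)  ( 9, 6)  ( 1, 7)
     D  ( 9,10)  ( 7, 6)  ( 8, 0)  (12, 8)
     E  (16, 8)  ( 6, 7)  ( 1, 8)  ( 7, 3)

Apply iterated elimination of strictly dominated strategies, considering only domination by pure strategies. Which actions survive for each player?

P1 drop B (A beats it: P:14>9 Q:8>3 R:7>6 S:9>5)
P2 drop S (P beats it: A:9>7 C:9>7 D:10>8 E:8>3)
P1 drop D (C beats it: P:12>9 Q:9>7 R:9>8)
P1→{A,C,E} P2→{P,Q,R}

IESDS → P1:{A,C,E} P2:{P,Q,R}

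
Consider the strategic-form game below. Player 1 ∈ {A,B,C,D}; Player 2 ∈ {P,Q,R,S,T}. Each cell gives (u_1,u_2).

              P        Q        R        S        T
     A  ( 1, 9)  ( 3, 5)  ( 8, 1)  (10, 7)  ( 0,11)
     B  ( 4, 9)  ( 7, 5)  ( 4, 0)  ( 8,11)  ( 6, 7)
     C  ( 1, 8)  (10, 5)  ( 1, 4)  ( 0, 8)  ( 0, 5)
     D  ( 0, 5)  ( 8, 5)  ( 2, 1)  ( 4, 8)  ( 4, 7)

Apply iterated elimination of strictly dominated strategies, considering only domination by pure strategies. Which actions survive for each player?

P2 drop Q (S beats it: A:7>5 B:11>5 C:8>5 D:8>5)
P1 drop C (B beats it: P:4>1 R:4>1 S:8>0 T:6>0)
P1 drop D (B beats it: P:4>0 R:4>2 S:8>4 T:6>4)
P2 drop R (P beats it: A:9>1 B:9>0)
P1→{A,B} P2→{P,S,T}

Remaining: P1:{A,B} P2:{P,S,T}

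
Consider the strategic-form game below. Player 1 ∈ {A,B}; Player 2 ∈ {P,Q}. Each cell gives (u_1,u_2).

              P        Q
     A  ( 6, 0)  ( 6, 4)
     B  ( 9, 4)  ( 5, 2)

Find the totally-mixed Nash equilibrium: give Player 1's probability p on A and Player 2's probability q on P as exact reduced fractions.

P1 indiff ⇒ q·6+(1-q)·6 = q·9+(1-q)·5 ⇒ q(-3) = (1-q)(-1) ⇒ q = 1/4
P2 indiff ⇒ p·0+(1-p)·4 = p·4+(1-p)·2 ⇒ p(-4) = (1-p)(-2) ⇒ p = 1/3

p=1/3, q=1/4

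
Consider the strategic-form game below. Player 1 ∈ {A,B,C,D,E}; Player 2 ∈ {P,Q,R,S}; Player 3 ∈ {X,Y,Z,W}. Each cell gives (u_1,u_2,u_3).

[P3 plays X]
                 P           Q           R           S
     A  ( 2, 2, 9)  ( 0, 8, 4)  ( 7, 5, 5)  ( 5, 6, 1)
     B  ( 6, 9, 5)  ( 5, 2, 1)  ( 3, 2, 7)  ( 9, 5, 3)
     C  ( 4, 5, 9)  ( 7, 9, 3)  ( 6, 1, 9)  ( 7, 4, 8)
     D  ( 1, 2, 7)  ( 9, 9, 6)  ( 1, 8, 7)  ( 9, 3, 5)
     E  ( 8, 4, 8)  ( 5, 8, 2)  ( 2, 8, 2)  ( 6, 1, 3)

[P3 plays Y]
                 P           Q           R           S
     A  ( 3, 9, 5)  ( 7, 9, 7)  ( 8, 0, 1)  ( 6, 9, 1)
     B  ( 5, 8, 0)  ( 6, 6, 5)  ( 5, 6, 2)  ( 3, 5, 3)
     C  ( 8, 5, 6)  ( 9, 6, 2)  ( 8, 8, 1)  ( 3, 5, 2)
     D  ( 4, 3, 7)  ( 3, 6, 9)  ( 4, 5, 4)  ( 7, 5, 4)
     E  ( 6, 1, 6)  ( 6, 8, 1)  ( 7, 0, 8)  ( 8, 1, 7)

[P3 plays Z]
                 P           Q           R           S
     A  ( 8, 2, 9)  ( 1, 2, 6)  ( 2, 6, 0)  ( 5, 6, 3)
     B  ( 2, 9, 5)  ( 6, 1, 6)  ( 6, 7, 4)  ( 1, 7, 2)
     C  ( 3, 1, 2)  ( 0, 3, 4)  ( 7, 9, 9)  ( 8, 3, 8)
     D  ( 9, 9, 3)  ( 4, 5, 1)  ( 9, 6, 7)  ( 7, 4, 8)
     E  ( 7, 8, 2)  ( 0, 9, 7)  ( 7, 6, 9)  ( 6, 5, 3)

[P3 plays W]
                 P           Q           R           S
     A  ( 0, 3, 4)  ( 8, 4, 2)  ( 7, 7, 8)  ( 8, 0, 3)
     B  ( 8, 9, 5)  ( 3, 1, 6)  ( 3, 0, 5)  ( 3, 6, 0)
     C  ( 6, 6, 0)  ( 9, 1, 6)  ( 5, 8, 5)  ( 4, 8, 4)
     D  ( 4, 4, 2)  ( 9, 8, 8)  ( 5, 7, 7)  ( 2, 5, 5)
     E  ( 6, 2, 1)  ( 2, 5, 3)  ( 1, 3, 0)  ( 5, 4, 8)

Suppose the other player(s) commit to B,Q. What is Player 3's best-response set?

BR_3 = {Z,W}

u_3(X vs B,Q) = 1
u_3(Y vs B,Q) = 5
u_3(Z vs B,Q) = 6
u_3(W vs B,Q) = 6
max payoff 6 at {Z,W}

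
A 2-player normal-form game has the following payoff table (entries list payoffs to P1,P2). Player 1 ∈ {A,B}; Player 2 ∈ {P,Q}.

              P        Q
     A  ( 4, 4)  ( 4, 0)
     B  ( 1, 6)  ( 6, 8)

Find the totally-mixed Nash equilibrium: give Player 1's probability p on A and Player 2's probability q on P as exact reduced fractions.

(p,q) = (1/3, 2/5)

P1 indiff ⇒ q·4+(1-q)·4 = q·1+(1-q)·6 ⇒ q(3) = (1-q)(2) ⇒ q = 2/5
P2 indiff ⇒ p·4+(1-p)·6 = p·0+(1-p)·8 ⇒ p(4) = (1-p)(2) ⇒ p = 1/3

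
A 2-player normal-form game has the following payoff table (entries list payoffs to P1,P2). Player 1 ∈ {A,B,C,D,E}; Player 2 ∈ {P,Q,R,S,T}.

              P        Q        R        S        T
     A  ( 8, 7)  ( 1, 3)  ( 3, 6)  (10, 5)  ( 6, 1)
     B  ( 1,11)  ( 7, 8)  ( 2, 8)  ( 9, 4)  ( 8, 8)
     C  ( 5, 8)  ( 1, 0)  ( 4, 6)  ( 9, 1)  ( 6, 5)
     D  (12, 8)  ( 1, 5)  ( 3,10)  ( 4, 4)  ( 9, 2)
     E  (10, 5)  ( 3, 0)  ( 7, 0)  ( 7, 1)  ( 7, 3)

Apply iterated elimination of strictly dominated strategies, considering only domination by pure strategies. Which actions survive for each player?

IESDS → P1:{D,E} P2:{P,R}

P2 drop Q (P beats it: A:7>3 B:11>8 C:8>0 D:8>5 E:5>0)
P2 drop S (P beats it: A:7>5 B:11>4 C:8>1 D:8>4 E:5>1)
P1 drop A (E beats it: P:10>8 R:7>3 T:7>6)
P1 drop B (D beats it: P:12>1 R:3>2 T:9>8)
P1 drop C (E beats it: P:10>5 R:7>4 T:7>6)
P2 drop T (P beats it: D:8>2 E:5>3)
P1→{D,E} P2→{P,R}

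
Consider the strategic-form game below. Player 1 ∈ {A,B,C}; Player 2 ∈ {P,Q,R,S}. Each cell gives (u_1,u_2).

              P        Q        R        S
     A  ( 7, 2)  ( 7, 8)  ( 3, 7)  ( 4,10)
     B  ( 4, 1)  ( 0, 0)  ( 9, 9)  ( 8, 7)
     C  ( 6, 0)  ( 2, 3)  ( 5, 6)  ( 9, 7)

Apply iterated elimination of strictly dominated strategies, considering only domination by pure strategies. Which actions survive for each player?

P2 drop P (R beats it: A:7>2 B:9>1 C:6>0)
P2 drop Q (S beats it: A:10>8 B:7>0 C:7>3)
P1 drop A (B beats it: R:9>3 S:8>4)
P1→{B,C} P2→{R,S}

IESDS → P1:{B,C} P2:{R,S}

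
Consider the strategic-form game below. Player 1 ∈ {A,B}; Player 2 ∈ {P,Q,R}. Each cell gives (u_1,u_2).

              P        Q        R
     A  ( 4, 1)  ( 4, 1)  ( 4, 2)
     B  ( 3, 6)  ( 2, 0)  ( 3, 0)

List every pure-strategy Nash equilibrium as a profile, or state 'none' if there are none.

(A,P): not NE [P2→R gives 2>1]
(A,Q): not NE [P2→R gives 2>1]
(A,R): NE
(B,P): not NE [P1→A gives 4>3]
(B,Q): not NE [P1→A gives 4>2; P2→P gives 6>0]
(B,R): not NE [P1→A gives 4>3; P2→P gives 6>0]

Nash profiles: (A,R)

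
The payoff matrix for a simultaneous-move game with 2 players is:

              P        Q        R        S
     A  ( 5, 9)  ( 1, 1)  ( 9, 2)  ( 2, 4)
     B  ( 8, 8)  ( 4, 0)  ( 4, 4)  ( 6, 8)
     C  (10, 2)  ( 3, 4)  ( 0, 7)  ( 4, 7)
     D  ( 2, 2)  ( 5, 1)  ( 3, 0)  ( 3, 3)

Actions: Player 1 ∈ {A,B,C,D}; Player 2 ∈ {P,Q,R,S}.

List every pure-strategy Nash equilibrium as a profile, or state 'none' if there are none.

Nash profiles: (B,S)

(A,P): not NE [P1→C gives 10>5]
(A,Q): not NE [P1→D gives 5>1; P2→P gives 9>1]
(A,R): not NE [P2→P gives 9>2]
(A,S): not NE [P1→B gives 6>2; P2→P gives 9>4]
(B,P): not NE [P1→C gives 10>8]
(B,Q): not NE [P1→D gives 5>4; P2→S gives 8>0]
(B,R): not NE [P1→A gives 9>4; P2→S gives 8>4]
(B,S): NE
(C,P): not NE [P2→S gives 7>2]
(C,Q): not NE [P1→D gives 5>3; P2→S gives 7>4]
(C,R): not NE [P1→A gives 9>0]
(C,S): not NE [P1→B gives 6>4]
(D,P): not NE [P1→C gives 10>2; P2→S gives 3>2]
(D,Q): not NE [P2→S gives 3>1]
(D,R): not NE [P1→A gives 9>3; P2→S gives 3>0]
(D,S): not NE [P1→B gives 6>3]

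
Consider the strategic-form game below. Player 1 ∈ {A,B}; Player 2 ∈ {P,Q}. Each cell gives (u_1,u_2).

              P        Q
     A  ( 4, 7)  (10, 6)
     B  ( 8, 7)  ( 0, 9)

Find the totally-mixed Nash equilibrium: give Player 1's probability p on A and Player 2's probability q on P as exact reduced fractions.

P1 mixes 2/3 on A; P2 mixes 5/7 on P

P1 indiff ⇒ q·4+(1-q)·10 = q·8+(1-q)·0 ⇒ q(-4) = (1-q)(-10) ⇒ q = 5/7
P2 indiff ⇒ p·7+(1-p)·7 = p·6+(1-p)·9 ⇒ p(1) = (1-p)(2) ⇒ p = 2/3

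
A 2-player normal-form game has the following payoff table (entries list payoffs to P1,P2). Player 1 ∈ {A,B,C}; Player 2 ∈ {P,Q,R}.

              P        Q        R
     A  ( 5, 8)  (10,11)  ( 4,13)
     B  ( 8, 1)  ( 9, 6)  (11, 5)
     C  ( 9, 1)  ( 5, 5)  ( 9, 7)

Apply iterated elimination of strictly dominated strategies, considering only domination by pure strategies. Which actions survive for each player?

P2 drop P (Q beats it: A:11>8 B:6>1 C:5>1)
P1 drop C (B beats it: Q:9>5 R:11>9)
P1→{A,B} P2→{Q,R}

Survivors P1:{A,B} P2:{Q,R}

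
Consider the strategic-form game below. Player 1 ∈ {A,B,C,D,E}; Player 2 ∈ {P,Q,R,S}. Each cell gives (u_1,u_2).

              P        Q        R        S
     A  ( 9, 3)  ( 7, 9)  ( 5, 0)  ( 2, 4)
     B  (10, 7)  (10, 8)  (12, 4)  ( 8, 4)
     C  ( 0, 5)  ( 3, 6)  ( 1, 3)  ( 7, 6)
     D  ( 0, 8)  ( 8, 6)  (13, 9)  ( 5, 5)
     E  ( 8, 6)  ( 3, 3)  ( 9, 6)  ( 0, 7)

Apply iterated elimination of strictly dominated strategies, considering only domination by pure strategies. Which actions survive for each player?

Survivors P1:{B,D} P2:{P,Q,R}

P1 drop A (B beats it: P:10>9 Q:10>7 R:12>5 S:8>2)
P1 drop C (B beats it: P:10>0 Q:10>3 R:12>1 S:8>7)
P1 drop E (B beats it: P:10>8 Q:10>3 R:12>9 S:8>0)
P2 drop S (P beats it: B:7>4 D:8>5)
P1→{B,D} P2→{P,Q,R}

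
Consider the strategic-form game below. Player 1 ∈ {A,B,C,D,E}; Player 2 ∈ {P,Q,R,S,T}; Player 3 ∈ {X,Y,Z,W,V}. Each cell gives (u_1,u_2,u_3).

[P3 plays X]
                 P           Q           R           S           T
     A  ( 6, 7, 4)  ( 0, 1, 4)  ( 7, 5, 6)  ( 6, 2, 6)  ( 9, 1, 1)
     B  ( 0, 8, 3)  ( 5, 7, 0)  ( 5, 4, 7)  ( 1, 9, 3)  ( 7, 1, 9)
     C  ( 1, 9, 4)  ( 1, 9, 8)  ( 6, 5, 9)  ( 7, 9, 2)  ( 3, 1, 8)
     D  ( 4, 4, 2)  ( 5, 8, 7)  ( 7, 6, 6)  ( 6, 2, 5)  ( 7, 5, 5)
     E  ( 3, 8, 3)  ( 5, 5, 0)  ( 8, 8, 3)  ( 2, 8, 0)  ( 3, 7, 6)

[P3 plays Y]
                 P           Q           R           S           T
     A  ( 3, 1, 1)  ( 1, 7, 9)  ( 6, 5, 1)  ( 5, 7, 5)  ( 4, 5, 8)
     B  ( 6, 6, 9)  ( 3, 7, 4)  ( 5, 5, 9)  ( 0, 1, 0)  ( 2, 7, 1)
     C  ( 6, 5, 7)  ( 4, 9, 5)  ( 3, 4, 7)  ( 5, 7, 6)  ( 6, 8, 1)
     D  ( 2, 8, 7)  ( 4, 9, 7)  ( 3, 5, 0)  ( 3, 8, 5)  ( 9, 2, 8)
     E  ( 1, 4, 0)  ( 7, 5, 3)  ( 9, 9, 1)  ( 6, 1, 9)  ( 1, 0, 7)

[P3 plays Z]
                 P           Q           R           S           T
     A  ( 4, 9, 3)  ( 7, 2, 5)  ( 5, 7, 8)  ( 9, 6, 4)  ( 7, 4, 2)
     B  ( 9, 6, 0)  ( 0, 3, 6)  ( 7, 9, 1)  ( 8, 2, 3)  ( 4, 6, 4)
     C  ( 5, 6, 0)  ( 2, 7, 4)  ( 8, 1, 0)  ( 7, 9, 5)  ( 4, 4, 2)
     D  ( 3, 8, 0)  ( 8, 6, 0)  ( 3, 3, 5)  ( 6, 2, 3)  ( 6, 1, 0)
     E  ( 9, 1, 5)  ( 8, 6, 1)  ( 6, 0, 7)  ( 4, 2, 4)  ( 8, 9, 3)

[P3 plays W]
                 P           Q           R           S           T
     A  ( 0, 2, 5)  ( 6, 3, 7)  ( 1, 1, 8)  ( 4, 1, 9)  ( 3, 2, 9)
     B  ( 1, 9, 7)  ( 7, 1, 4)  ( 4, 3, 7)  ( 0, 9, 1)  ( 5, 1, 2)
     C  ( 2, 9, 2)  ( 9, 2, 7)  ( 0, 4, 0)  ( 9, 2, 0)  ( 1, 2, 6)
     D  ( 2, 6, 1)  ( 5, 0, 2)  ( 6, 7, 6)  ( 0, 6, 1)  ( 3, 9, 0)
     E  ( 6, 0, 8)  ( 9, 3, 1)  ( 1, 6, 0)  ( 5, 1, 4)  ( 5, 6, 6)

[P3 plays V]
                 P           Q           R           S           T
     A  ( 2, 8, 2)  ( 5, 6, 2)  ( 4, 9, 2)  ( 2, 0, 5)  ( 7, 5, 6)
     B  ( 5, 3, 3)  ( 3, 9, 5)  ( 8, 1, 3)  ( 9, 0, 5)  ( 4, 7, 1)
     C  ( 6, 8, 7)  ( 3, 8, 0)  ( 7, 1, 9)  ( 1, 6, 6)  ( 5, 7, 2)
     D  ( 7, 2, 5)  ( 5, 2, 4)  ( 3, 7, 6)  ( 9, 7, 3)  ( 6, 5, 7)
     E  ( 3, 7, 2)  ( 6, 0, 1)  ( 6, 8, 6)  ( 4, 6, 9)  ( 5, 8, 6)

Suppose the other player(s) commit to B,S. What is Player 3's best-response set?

u_3(X vs B,S) = 3
u_3(Y vs B,S) = 0
u_3(Z vs B,S) = 3
u_3(W vs B,S) = 1
u_3(V vs B,S) = 5
max payoff 5 at {V}

BR_3 = {V}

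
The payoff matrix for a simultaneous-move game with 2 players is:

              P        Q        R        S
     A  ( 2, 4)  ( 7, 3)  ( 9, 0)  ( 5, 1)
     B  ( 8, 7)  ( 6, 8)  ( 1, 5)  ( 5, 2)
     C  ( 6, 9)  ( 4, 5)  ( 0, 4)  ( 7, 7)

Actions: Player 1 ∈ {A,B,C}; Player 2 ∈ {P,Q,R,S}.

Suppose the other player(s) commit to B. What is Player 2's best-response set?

argmax u_2 = {Q}

u_2(P vs B) = 7
u_2(Q vs B) = 8
u_2(R vs B) = 5
u_2(S vs B) = 2
max payoff 8 at {Q}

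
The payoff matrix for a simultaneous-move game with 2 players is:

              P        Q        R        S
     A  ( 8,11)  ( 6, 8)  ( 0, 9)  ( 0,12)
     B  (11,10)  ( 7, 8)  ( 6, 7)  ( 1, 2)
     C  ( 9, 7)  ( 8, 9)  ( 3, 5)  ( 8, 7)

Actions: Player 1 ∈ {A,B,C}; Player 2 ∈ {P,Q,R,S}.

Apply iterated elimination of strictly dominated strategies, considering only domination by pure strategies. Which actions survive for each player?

P1 drop A (B beats it: P:11>8 Q:7>6 R:6>0 S:1>0)
P2 drop R (P beats it: B:10>7 C:7>5)
P2 drop S (Q beats it: B:8>2 C:9>7)
P1→{B,C} P2→{P,Q}

Survivors P1:{B,C} P2:{P,Q}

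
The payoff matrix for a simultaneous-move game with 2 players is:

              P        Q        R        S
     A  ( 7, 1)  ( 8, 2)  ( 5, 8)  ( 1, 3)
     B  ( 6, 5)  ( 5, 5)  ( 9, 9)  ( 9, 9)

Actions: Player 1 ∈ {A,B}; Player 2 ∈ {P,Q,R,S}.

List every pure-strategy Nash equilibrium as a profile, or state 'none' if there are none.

Nash profiles: (B,R), (B,S)

(A,P): not NE [P2→R gives 8>1]
(A,Q): not NE [P2→R gives 8>2]
(A,R): not NE [P1→B gives 9>5]
(A,S): not NE [P1→B gives 9>1; P2→R gives 8>3]
(B,P): not NE [P1→A gives 7>6; P2→S gives 9>5]
(B,Q): not NE [P1→A gives 8>5; P2→S gives 9>5]
(B,R): NE
(B,S): NE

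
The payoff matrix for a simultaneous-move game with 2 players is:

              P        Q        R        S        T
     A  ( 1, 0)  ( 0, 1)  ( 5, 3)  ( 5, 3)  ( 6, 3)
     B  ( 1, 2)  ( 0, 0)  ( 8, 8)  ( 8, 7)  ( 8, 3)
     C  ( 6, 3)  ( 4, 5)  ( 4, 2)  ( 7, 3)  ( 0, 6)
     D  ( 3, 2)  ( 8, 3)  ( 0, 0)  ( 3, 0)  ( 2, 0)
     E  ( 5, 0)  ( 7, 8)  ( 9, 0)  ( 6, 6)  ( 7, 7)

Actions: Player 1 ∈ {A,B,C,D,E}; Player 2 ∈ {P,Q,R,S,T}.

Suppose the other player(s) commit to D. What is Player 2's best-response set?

u_2(P vs D) = 2
u_2(Q vs D) = 3
u_2(R vs D) = 0
u_2(S vs D) = 0
u_2(T vs D) = 0
max payoff 3 at {Q}

argmax u_2 = {Q}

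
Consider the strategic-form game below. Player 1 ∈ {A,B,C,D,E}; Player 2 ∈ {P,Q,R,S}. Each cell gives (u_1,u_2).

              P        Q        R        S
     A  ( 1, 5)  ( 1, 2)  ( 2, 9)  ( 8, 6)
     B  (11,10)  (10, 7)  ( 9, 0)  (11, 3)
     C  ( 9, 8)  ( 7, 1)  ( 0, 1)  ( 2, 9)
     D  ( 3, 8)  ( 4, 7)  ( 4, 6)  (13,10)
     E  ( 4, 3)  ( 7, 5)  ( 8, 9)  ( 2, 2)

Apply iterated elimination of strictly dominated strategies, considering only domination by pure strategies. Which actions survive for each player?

P1 drop A (B beats it: P:11>1 Q:10>1 R:9>2 S:11>8)
P1 drop C (B beats it: P:11>9 Q:10>7 R:9>0 S:11>2)
P1 drop E (B beats it: P:11>4 Q:10>7 R:9>8 S:11>2)
P2 drop Q (P beats it: B:10>7 D:8>7)
P2 drop R (P beats it: B:10>0 D:8>6)
P1→{B,D} P2→{P,S}

Remaining: P1:{B,D} P2:{P,S}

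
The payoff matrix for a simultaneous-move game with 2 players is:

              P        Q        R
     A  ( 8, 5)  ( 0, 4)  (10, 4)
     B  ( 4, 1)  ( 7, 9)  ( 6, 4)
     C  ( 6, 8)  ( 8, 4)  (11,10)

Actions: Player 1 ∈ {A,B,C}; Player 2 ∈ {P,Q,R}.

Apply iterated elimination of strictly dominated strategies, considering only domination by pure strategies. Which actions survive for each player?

Remaining: P1:{A,C} P2:{P,R}

P1 drop B (C beats it: P:6>4 Q:8>7 R:11>6)
P2 drop Q (P beats it: A:5>4 C:8>4)
P1→{A,C} P2→{P,R}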